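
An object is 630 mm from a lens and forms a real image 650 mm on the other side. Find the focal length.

f = 320 mm (converging)

Real image ⇒ d_i = +650 mm.
1/f = 1/d_o + 1/d_i = 1/(630) + 1/(650) = 0.003126, so f = 320 mm.
Since f is positive, the lens is converging.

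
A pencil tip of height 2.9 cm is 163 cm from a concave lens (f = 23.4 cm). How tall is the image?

For a concave lens, f = -23.4 cm.
1/d_i = 1/f − 1/d_o = 1/(-23.40) − 1/(163) = -0.04887, so d_i = -20.46 cm.
m = −d_i/d_o = +0.1255.
|h_i| = |m|·h_o = 0.1255 × 2.9 = 0.364 cm. The image is virtual, upright and reduced, on the same side as the object.

0.364 cm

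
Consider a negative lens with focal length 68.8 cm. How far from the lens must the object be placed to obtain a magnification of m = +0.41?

99.0 cm

For a negative lens, f = -68.8 cm.
m = −d_i/d_o ⇒ d_i = −m·d_o.
1/f = 1/d_o + 1/d_i = 1/d_o − 1/(m·d_o) = (1 − 1/m)/d_o, so d_o = f(1 − 1/m) = (-68.80)(1 − 1/(+0.41)) = 99.0 cm.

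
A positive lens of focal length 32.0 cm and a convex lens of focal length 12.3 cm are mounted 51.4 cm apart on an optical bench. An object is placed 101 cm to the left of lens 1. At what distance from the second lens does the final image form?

7.25 cm

Lens 1: 1/d_i1 = 1/f₁ − 1/d_o1 = 1/(32.0) − 1/(101) = 0.02135, so d_i1 = 46.84 cm.
The intermediate image is 46.84 cm to the right of lens 1, which is 51.4 − (46.84) = 4.560 cm to the left of lens 2, so d_o2 = +4.560 cm.
Lens 2: 1/d_i2 = 1/f₂ − 1/d_o2 = 1/(12.3) − 1/(4.560) = -0.1380, so d_i2 = -7.25 cm.
The final image is virtual, 7.25 cm to the left of lens 2 (overall magnification ≈ -0.74).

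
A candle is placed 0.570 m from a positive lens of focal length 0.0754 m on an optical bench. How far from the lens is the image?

0.0869 m

Thin-lens equation: 1/q = 1/f − 1/p = 1/(0.07540) − 1/(0.570) = 13.26 − 1.754 = 11.51, so q = 0.0869 m.
The image is real, inverted and reduced, on the far side of the lens.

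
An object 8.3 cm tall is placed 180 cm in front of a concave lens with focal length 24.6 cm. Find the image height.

For a concave lens, f = -24.6 cm.
1/d_i = 1/f − 1/d_o = 1/(-24.60) − 1/(180) = -0.04621, so d_i = -21.64 cm.
m = −d_i/d_o = +0.1202.
|h_i| = |m|·h_o = 0.1202 × 8.3 = 0.998 cm. The image is virtual, upright and reduced, on the same side as the object.

0.998 cm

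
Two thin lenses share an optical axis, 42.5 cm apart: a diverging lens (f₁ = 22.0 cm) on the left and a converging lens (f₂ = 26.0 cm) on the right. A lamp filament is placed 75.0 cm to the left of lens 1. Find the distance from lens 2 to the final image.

46.2 cm

Lens 1 is diverging, so f₁ = −22.0 cm.
Lens 1: 1/d_i1 = 1/f₁ − 1/d_o1 = 1/(-22.0) − 1/(75.0) = -0.05879, so d_i1 = -17.01 cm.
The intermediate image is 17.01 cm to the left of lens 1 (virtual), which is 42.5 − (-17.01) = 59.51 cm to the left of lens 2, so d_o2 = +59.51 cm.
Lens 2: 1/d_i2 = 1/f₂ − 1/d_o2 = 1/(26.0) − 1/(59.51) = 0.02166, so d_i2 = 46.2 cm.
The final image is real, 46.2 cm to the right of lens 2 (overall magnification ≈ -0.18).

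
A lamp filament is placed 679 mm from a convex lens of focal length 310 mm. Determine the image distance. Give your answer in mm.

Thin-lens equation: 1/s_i = 1/f − 1/s_o = 1/(310.0) − 1/(679) = 0.003226 − 0.001473 = 0.001753, so s_i = 570 mm.
The image is real, inverted and reduced, on the far side of the lens.

570 mm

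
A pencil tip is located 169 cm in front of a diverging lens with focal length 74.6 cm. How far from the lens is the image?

For a diverging lens, f = -74.6 cm.
Thin-lens equation: 1/d_i = 1/f − 1/d_o = 1/(-74.60) − 1/(169) = -0.01340 − 0.005917 = -0.01932, so d_i = -51.8 cm.
The image is virtual, upright and reduced, on the same side as the object.

51.8 cm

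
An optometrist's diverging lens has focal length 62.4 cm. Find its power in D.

P = -1.60 D

For a diverging lens, f = −62.4 cm.
f = -62.4 cm = -0.624 m.
P = 1/f = 1/(-0.624 m) = -1.60 D.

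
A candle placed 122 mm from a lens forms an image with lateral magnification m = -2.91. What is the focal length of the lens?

f = 90.8 mm (converging)

m = −d_i/d_o ⇒ d_i = −m·d_o = −(-2.91)·(122) = 355.0 mm.
1/f = 1/d_o + 1/d_i = 1/(122) + 1/(355.0) = 0.01101, so f = 90.8 mm.
Since f is positive, the lens is converging.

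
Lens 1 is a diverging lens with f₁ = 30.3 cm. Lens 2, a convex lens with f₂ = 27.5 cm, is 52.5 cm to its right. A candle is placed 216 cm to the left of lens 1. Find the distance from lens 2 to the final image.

42.2 cm

Lens 1 is diverging, so f₁ = −30.3 cm.
Lens 1: 1/d_i1 = 1/f₁ − 1/d_o1 = 1/(-30.3) − 1/(216) = -0.03763, so d_i1 = -26.57 cm.
The intermediate image is 26.57 cm to the left of lens 1 (virtual), which is 52.5 − (-26.57) = 79.07 cm to the left of lens 2, so d_o2 = +79.07 cm.
Lens 2: 1/d_i2 = 1/f₂ − 1/d_o2 = 1/(27.5) − 1/(79.07) = 0.02372, so d_i2 = 42.2 cm.
The final image is real, 42.2 cm to the right of lens 2 (overall magnification ≈ -0.066).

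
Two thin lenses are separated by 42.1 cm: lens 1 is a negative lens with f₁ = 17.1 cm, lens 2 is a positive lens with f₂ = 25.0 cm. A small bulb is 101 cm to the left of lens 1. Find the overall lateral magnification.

m = -0.114

f₁ = −17.1 cm (diverging).
Lens 1: 1/d_i1 = 1/(-17.1) − 1/(101) = -0.06838, so d_i1 = -14.62 cm; m₁ = −d_i1/d_o1 = +0.1448.
d_o2 = 42.1 − (-14.62) = 56.72 cm.
Lens 2: 1/d_i2 = 1/(25.0) − 1/(56.72) = 0.02237, so d_i2 = 44.70 cm; m₂ = −d_i2/d_o2 = -0.7881.
m = m₁·m₂ = (+0.1448)(-0.7881) = -0.114.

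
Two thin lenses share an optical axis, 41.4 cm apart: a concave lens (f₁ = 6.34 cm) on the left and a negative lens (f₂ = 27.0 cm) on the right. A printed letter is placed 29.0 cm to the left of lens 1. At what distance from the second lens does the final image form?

Lens 1 is diverging, so f₁ = −6.34 cm.
Lens 1: 1/d_i1 = 1/f₁ − 1/d_o1 = 1/(-6.34) − 1/(29.0) = -0.1922, so d_i1 = -5.203 cm.
The intermediate image is 5.203 cm to the left of lens 1 (virtual), which is 41.4 − (-5.203) = 46.60 cm to the left of lens 2, so d_o2 = +46.60 cm.
Lens 2 is diverging, so f₂ = −27.0 cm.
Lens 2: 1/d_i2 = 1/f₂ − 1/d_o2 = 1/(-27.0) − 1/(46.60) = -0.05850, so d_i2 = -17.1 cm.
The final image is virtual, 17.1 cm to the left of lens 2 (overall magnification ≈ 0.066).

17.1 cm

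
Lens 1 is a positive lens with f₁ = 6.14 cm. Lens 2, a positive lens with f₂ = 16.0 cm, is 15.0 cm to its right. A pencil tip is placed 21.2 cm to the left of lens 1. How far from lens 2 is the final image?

10.5 cm

Lens 1: 1/d_i1 = 1/f₁ − 1/d_o1 = 1/(6.14) − 1/(21.2) = 0.1157, so d_i1 = 8.643 cm.
The intermediate image is 8.643 cm to the right of lens 1, which is 15.0 − (8.643) = 6.357 cm to the left of lens 2, so d_o2 = +6.357 cm.
Lens 2: 1/d_i2 = 1/f₂ − 1/d_o2 = 1/(16.0) − 1/(6.357) = -0.09481, so d_i2 = -10.5 cm.
The final image is virtual, 10.5 cm to the left of lens 2 (overall magnification ≈ -0.68).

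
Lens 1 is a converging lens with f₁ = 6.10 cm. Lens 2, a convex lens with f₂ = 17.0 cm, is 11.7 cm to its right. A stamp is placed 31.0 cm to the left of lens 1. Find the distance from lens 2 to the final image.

5.41 cm

Lens 1: 1/d_i1 = 1/f₁ − 1/d_o1 = 1/(6.10) − 1/(31.0) = 0.1317, so d_i1 = 7.594 cm.
The intermediate image is 7.594 cm to the right of lens 1, which is 11.7 − (7.594) = 4.106 cm to the left of lens 2, so d_o2 = +4.106 cm.
Lens 2: 1/d_i2 = 1/f₂ − 1/d_o2 = 1/(17.0) − 1/(4.106) = -0.1847, so d_i2 = -5.41 cm.
The final image is virtual, 5.41 cm to the left of lens 2 (overall magnification ≈ -0.32).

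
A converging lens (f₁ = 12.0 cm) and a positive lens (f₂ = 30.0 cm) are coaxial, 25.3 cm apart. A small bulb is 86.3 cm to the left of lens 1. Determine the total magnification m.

m = -0.260

Lens 1: 1/d_i1 = 1/(12.0) − 1/(86.3) = 0.07175, so d_i1 = 13.94 cm; m₁ = −d_i1/d_o1 = -0.1615.
d_o2 = 25.3 − (13.94) = 11.36 cm.
Lens 2: 1/d_i2 = 1/(30.0) − 1/(11.36) = -0.05469, so d_i2 = -18.28 cm; m₂ = −d_i2/d_o2 = +1.609.
m = m₁·m₂ = (-0.1615)(+1.609) = -0.260.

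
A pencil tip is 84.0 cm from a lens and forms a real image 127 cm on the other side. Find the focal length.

Real image ⇒ d_i = +127 cm.
1/f = 1/d_o + 1/d_i = 1/(84.0) + 1/(127) = 0.01978, so f = 50.6 cm.
Since f is positive, the lens is converging.

f = 50.6 cm (converging)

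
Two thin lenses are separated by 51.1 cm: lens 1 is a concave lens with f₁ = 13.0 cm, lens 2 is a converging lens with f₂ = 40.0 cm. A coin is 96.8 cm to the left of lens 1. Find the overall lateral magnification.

m = -0.210

f₁ = −13.0 cm (diverging).
Lens 1: 1/d_i1 = 1/(-13.0) − 1/(96.8) = -0.08725, so d_i1 = -11.46 cm; m₁ = −d_i1/d_o1 = +0.1184.
d_o2 = 51.1 − (-11.46) = 62.56 cm.
Lens 2: 1/d_i2 = 1/(40.0) − 1/(62.56) = 0.009015, so d_i2 = 110.9 cm; m₂ = −d_i2/d_o2 = -1.773.
m = m₁·m₂ = (+0.1184)(-1.773) = -0.210.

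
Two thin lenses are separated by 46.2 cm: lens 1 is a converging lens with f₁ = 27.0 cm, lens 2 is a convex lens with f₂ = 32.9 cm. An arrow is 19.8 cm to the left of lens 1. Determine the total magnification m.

Lens 1: 1/d_i1 = 1/(27.0) − 1/(19.8) = -0.01347, so d_i1 = -74.25 cm; m₁ = −d_i1/d_o1 = +3.750.
d_o2 = 46.2 − (-74.25) = 120.5 cm.
Lens 2: 1/d_i2 = 1/(32.9) − 1/(120.5) = 0.02210, so d_i2 = 45.26 cm; m₂ = −d_i2/d_o2 = -0.3756.
m = m₁·m₂ = (+3.750)(-0.3756) = -1.41.

m = -1.41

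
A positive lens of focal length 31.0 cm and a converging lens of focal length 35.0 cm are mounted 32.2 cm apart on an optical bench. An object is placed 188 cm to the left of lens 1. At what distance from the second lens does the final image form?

Lens 1: 1/d_i1 = 1/f₁ − 1/d_o1 = 1/(31.0) − 1/(188) = 0.02694, so d_i1 = 37.12 cm.
The intermediate image is 37.12 cm to the right of lens 1, which lies 4.920 cm to the right of lens 2 — a virtual object — so d_o2 = −4.920 cm.
Lens 2: 1/d_i2 = 1/f₂ − 1/d_o2 = 1/(35.0) − 1/(-4.920) = 0.2318, so d_i2 = 4.31 cm.
The final image is real, 4.31 cm to the right of lens 2 (overall magnification ≈ -0.17).

4.31 cm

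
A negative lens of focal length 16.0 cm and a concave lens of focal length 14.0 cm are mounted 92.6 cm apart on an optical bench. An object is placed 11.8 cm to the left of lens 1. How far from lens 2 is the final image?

12.3 cm

Lens 1 is diverging, so f₁ = −16.0 cm.
Lens 1: 1/d_i1 = 1/f₁ − 1/d_o1 = 1/(-16.0) − 1/(11.8) = -0.1472, so d_i1 = -6.791 cm.
The intermediate image is 6.791 cm to the left of lens 1 (virtual), which is 92.6 − (-6.791) = 99.39 cm to the left of lens 2, so d_o2 = +99.39 cm.
Lens 2 is diverging, so f₂ = −14.0 cm.
Lens 2: 1/d_i2 = 1/f₂ − 1/d_o2 = 1/(-14.0) − 1/(99.39) = -0.08149, so d_i2 = -12.3 cm.
The final image is virtual, 12.3 cm to the left of lens 2 (overall magnification ≈ 0.071).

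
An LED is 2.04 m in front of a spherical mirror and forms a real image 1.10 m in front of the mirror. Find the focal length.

f = 0.715 m (concave)

Real image ⇒ d_i = +1.10 m.
1/f = 1/d_o + 1/d_i = 1/(2.04) + 1/(1.10) = 1.399, so f = 0.715 m.
Since f is positive, the spherical mirror is concave.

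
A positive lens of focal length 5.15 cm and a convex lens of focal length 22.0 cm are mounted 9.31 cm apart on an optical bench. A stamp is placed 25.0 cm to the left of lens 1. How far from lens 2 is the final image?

Lens 1: 1/d_i1 = 1/f₁ − 1/d_o1 = 1/(5.15) − 1/(25.0) = 0.1542, so d_i1 = 6.486 cm.
The intermediate image is 6.486 cm to the right of lens 1, which is 9.31 − (6.486) = 2.824 cm to the left of lens 2, so d_o2 = +2.824 cm.
Lens 2: 1/d_i2 = 1/f₂ − 1/d_o2 = 1/(22.0) − 1/(2.824) = -0.3087, so d_i2 = -3.24 cm.
The final image is virtual, 3.24 cm to the left of lens 2 (overall magnification ≈ -0.30).

3.24 cm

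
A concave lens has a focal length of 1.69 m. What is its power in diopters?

For a concave lens, f = −1.69 m.
P = 1/f = 1/(-1.69 m) = -0.592 D.

P = -0.592 D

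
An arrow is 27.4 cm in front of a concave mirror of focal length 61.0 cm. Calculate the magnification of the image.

1/d_i = 1/f − 1/d_o = 1/(61.00) − 1/(27.4) = -0.02010, so d_i = -49.74 cm.
m = −d_i/d_o = −(-49.74)/(27.4) = +1.82.
The image is virtual, upright and enlarged, behind the mirror.

m = +1.82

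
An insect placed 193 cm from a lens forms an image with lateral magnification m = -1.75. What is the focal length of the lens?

m = −d_i/d_o ⇒ d_i = −m·d_o = −(-1.75)·(193) = 337.8 cm.
1/f = 1/d_o + 1/d_i = 1/(193) + 1/(337.8) = 0.008142, so f = 123 cm.
Since f is positive, the lens is converging.

f = 123 cm (converging)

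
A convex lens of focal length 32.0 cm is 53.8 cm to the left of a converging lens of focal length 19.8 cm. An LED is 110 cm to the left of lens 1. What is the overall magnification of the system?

m = -0.730

Lens 1: 1/d_i1 = 1/(32.0) − 1/(110) = 0.02216, so d_i1 = 45.13 cm; m₁ = −d_i1/d_o1 = -0.4103.
d_o2 = 53.8 − (45.13) = 8.670 cm.
Lens 2: 1/d_i2 = 1/(19.8) − 1/(8.670) = -0.06484, so d_i2 = -15.42 cm; m₂ = −d_i2/d_o2 = +1.779.
m = m₁·m₂ = (-0.4103)(+1.779) = -0.730.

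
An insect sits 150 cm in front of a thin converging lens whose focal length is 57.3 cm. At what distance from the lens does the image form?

92.7 cm

Thin-lens equation: 1/s_i = 1/f − 1/s_o = 1/(57.30) − 1/(150) = 0.01745 − 0.006667 = 0.01079, so s_i = 92.7 cm.
The image is real, inverted and reduced, on the far side of the lens.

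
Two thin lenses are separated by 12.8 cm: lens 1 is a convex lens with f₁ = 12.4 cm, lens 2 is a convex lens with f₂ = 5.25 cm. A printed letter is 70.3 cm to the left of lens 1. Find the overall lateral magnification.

m = -0.150

Lens 1: 1/d_i1 = 1/(12.4) − 1/(70.3) = 0.06642, so d_i1 = 15.06 cm; m₁ = −d_i1/d_o1 = -0.2142.
d_o2 = 12.8 − (15.06) = -2.260 cm (virtual object).
Lens 2: 1/d_i2 = 1/(5.25) − 1/(-2.260) = 0.6330, so d_i2 = 1.580 cm; m₂ = −d_i2/d_o2 = +0.6991.
m = m₁·m₂ = (-0.2142)(+0.6991) = -0.150.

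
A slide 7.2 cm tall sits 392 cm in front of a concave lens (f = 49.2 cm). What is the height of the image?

For a concave lens, f = -49.2 cm.
1/d_i = 1/f − 1/d_o = 1/(-49.20) − 1/(392) = -0.02288, so d_i = -43.71 cm.
m = −d_i/d_o = +0.1115.
|h_i| = |m|·h_o = 0.1115 × 7.2 = 0.803 cm. The image is virtual, upright and reduced, on the same side as the object.

0.803 cm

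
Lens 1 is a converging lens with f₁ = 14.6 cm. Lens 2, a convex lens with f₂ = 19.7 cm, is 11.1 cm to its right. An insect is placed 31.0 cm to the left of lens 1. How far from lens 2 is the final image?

8.98 cm

Lens 1: 1/d_i1 = 1/f₁ − 1/d_o1 = 1/(14.6) − 1/(31.0) = 0.03624, so d_i1 = 27.60 cm.
The intermediate image is 27.60 cm to the right of lens 1, which lies 16.50 cm to the right of lens 2 — a virtual object — so d_o2 = −16.50 cm.
Lens 2: 1/d_i2 = 1/f₂ − 1/d_o2 = 1/(19.7) − 1/(-16.50) = 0.1114, so d_i2 = 8.98 cm.
The final image is real, 8.98 cm to the right of lens 2 (overall magnification ≈ -0.48).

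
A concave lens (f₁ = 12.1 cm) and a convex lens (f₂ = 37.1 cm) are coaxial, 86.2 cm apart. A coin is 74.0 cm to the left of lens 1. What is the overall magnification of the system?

f₁ = −12.1 cm (diverging).
Lens 1: 1/d_i1 = 1/(-12.1) − 1/(74.0) = -0.09616, so d_i1 = -10.40 cm; m₁ = −d_i1/d_o1 = +0.1405.
d_o2 = 86.2 − (-10.40) = 96.60 cm.
Lens 2: 1/d_i2 = 1/(37.1) − 1/(96.60) = 0.01660, so d_i2 = 60.23 cm; m₂ = −d_i2/d_o2 = -0.6235.
m = m₁·m₂ = (+0.1405)(-0.6235) = -0.0876.

m = -0.0876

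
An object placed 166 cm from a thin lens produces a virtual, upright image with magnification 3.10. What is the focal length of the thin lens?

f = 245 cm (converging)

m = −d_i/d_o ⇒ d_i = −m·d_o = −(+3.10)·(166) = -514.6 cm.
1/f = 1/d_o + 1/d_i = 1/(166) + 1/(-514.6) = 0.004081, so f = 245 cm.
Since f is positive, the thin lens is converging.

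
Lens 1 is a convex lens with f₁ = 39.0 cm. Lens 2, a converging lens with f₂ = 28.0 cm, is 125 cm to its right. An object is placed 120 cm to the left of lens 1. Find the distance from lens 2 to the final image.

48.0 cm

Lens 1: 1/d_i1 = 1/f₁ − 1/d_o1 = 1/(39.0) − 1/(120) = 0.01731, so d_i1 = 57.78 cm.
The intermediate image is 57.78 cm to the right of lens 1, which is 125 − (57.78) = 67.22 cm to the left of lens 2, so d_o2 = +67.22 cm.
Lens 2: 1/d_i2 = 1/f₂ − 1/d_o2 = 1/(28.0) − 1/(67.22) = 0.02084, so d_i2 = 48.0 cm.
The final image is real, 48.0 cm to the right of lens 2 (overall magnification ≈ 0.34).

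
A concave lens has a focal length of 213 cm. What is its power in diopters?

For a concave lens, f = −213 cm.
f = -213 cm = -2.13 m.
P = 1/f = 1/(-2.13 m) = -0.469 D.

P = -0.469 D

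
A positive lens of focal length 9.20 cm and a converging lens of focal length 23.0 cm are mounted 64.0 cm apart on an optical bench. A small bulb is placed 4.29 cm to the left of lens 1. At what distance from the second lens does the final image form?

Lens 1: 1/d_i1 = 1/f₁ − 1/d_o1 = 1/(9.20) − 1/(4.29) = -0.1244, so d_i1 = -8.038 cm.
The intermediate image is 8.038 cm to the left of lens 1 (virtual), which is 64.0 − (-8.038) = 72.04 cm to the left of lens 2, so d_o2 = +72.04 cm.
Lens 2: 1/d_i2 = 1/f₂ − 1/d_o2 = 1/(23.0) − 1/(72.04) = 0.02960, so d_i2 = 33.8 cm.
The final image is real, 33.8 cm to the right of lens 2 (overall magnification ≈ -0.88).

33.8 cm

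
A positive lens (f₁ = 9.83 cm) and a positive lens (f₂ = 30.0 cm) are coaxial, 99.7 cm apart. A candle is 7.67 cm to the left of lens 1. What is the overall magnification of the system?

Lens 1: 1/d_i1 = 1/(9.83) − 1/(7.67) = -0.02865, so d_i1 = -34.91 cm; m₁ = −d_i1/d_o1 = +4.551.
d_o2 = 99.7 − (-34.91) = 134.6 cm.
Lens 2: 1/d_i2 = 1/(30.0) − 1/(134.6) = 0.02590, so d_i2 = 38.60 cm; m₂ = −d_i2/d_o2 = -0.2868.
m = m₁·m₂ = (+4.551)(-0.2868) = -1.31.

m = -1.31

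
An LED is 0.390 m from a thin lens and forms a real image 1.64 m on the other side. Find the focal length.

Real image ⇒ d_i = +1.64 m.
1/f = 1/d_o + 1/d_i = 1/(0.390) + 1/(1.64) = 3.174, so f = 0.315 m.
Since f is positive, the thin lens is converging.

f = 0.315 m (converging)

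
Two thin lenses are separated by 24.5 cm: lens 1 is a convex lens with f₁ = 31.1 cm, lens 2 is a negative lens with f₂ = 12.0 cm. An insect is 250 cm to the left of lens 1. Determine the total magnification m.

m = -1.74

Lens 1: 1/d_i1 = 1/(31.1) − 1/(250) = 0.02815, so d_i1 = 35.52 cm; m₁ = −d_i1/d_o1 = -0.1421.
d_o2 = 24.5 − (35.52) = -11.02 cm (virtual object).
f₂ = −12.0 cm (diverging).
Lens 2: 1/d_i2 = 1/(-12.0) − 1/(-11.02) = 0.007411, so d_i2 = 134.9 cm; m₂ = −d_i2/d_o2 = +12.24.
m = m₁·m₂ = (-0.1421)(+12.24) = -1.74.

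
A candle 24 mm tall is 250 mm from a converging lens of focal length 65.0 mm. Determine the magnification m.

m = -0.351

1/d_i = 1/f − 1/d_o = 1/(65.00) − 1/(250) = 0.01138, so d_i = 87.84 mm.
m = −d_i/d_o = −(87.84)/(250) = -0.351.
The image is real, inverted and reduced, on the far side of the lens.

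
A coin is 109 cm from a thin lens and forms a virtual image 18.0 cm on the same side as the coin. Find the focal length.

Virtual image ⇒ d_i = −18.0 cm.
1/f = 1/d_o + 1/d_i = 1/(109) + 1/(-18.0) = -0.04638, so f = -21.6 cm.
Since f is negative, the thin lens is diverging.

f = -21.6 cm (diverging)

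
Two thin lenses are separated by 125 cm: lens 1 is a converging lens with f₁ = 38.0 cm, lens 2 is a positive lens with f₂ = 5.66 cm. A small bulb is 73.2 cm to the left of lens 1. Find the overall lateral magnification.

m = +0.152

Lens 1: 1/d_i1 = 1/(38.0) − 1/(73.2) = 0.01265, so d_i1 = 79.02 cm; m₁ = −d_i1/d_o1 = -1.080.
d_o2 = 125 − (79.02) = 45.98 cm.
Lens 2: 1/d_i2 = 1/(5.66) − 1/(45.98) = 0.1549, so d_i2 = 6.455 cm; m₂ = −d_i2/d_o2 = -0.1404.
m = m₁·m₂ = (-1.080)(-0.1404) = +0.152.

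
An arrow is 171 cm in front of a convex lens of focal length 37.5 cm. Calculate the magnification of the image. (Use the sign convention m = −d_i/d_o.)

1/d_i = 1/f − 1/d_o = 1/(37.50) − 1/(171) = 0.02082, so d_i = 48.03 cm.
m = −d_i/d_o = −(48.03)/(171) = -0.281.
The image is real, inverted and reduced, on the far side of the lens.

m = -0.281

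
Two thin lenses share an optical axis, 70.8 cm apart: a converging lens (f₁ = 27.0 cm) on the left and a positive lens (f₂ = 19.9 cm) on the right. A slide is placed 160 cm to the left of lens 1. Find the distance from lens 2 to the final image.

41.4 cm

Lens 1: 1/d_i1 = 1/f₁ − 1/d_o1 = 1/(27.0) − 1/(160) = 0.03079, so d_i1 = 32.48 cm.
The intermediate image is 32.48 cm to the right of lens 1, which is 70.8 − (32.48) = 38.32 cm to the left of lens 2, so d_o2 = +38.32 cm.
Lens 2: 1/d_i2 = 1/f₂ − 1/d_o2 = 1/(19.9) − 1/(38.32) = 0.02416, so d_i2 = 41.4 cm.
The final image is real, 41.4 cm to the right of lens 2 (overall magnification ≈ 0.22).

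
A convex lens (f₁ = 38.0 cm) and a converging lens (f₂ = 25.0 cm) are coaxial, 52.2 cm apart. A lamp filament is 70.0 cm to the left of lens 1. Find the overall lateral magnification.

Lens 1: 1/d_i1 = 1/(38.0) − 1/(70.0) = 0.01203, so d_i1 = 83.12 cm; m₁ = −d_i1/d_o1 = -1.187.
d_o2 = 52.2 − (83.12) = -30.92 cm (virtual object).
Lens 2: 1/d_i2 = 1/(25.0) − 1/(-30.92) = 0.07234, so d_i2 = 13.82 cm; m₂ = −d_i2/d_o2 = +0.4471.
m = m₁·m₂ = (-1.187)(+0.4471) = -0.531.

m = -0.531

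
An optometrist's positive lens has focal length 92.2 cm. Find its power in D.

P = +1.08 D

f = 92.2 cm = 0.922 m.
P = 1/f = 1/(0.922 m) = +1.08 D.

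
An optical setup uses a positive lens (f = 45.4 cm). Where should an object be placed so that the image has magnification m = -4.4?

55.7 cm

m = −d_i/d_o ⇒ d_i = −m·d_o.
1/f = 1/d_o + 1/d_i = 1/d_o − 1/(m·d_o) = (1 − 1/m)/d_o, so d_o = f(1 − 1/m) = (45.40)(1 − 1/(-4.4)) = 55.7 cm.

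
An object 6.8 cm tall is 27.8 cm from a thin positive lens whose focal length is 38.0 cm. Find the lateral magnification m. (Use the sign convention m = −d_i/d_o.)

m = +3.73

1/d_i = 1/f − 1/d_o = 1/(38.00) − 1/(27.8) = -0.009655, so d_i = -103.6 cm.
m = −d_i/d_o = −(-103.6)/(27.8) = +3.73.
The image is virtual, upright and enlarged, on the same side as the object.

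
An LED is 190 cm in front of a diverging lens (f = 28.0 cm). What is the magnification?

m = +0.128

For a diverging lens, f = -28.0 cm.
1/d_i = 1/f − 1/d_o = 1/(-28.00) − 1/(190) = -0.04098, so d_i = -24.40 cm.
m = −d_i/d_o = −(-24.40)/(190) = +0.128.
The image is virtual, upright and reduced, on the same side as the object.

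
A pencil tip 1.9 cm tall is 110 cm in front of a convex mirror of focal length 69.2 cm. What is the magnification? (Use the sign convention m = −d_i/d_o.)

For a convex mirror, f = -69.2 cm.
1/d_i = 1/f − 1/d_o = 1/(-69.20) − 1/(110) = -0.02354, so d_i = -42.48 cm.
m = −d_i/d_o = −(-42.48)/(110) = +0.386.
The image is virtual, upright and reduced, behind the mirror.

m = +0.386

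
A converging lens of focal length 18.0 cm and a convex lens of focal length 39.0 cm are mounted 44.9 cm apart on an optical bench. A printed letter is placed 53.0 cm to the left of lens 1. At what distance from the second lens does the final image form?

Lens 1: 1/d_i1 = 1/f₁ − 1/d_o1 = 1/(18.0) − 1/(53.0) = 0.03669, so d_i1 = 27.26 cm.
The intermediate image is 27.26 cm to the right of lens 1, which is 44.9 − (27.26) = 17.64 cm to the left of lens 2, so d_o2 = +17.64 cm.
Lens 2: 1/d_i2 = 1/f₂ − 1/d_o2 = 1/(39.0) − 1/(17.64) = -0.03105, so d_i2 = -32.2 cm.
The final image is virtual, 32.2 cm to the left of lens 2 (overall magnification ≈ -0.94).

32.2 cm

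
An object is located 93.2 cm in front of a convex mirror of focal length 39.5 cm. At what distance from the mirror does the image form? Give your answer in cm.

27.7 cm

For a convex mirror, f = -39.5 cm.
Mirror equation: 1/s_i = 1/f − 1/s_o = 1/(-39.50) − 1/(93.2) = -0.02532 − 0.01073 = -0.03605, so s_i = -27.7 cm.
The image is virtual, upright and reduced, behind the mirror.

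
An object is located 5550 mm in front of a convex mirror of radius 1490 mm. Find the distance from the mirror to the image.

657 mm

f = R/2 = 1490/2 = 745.0 mm; for a convex mirror, f = -745.0 mm.
Mirror equation: 1/q = 1/f − 1/p = 1/(-745.0) − 1/(5550) = -0.001342 − 0.0001802 = -0.001522, so q = -657 mm.
The image is virtual, upright and reduced, behind the mirror.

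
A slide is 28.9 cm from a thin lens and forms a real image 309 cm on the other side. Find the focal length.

f = 26.4 cm (converging)

Real image ⇒ d_i = +309 cm.
1/f = 1/d_o + 1/d_i = 1/(28.9) + 1/(309) = 0.03784, so f = 26.4 cm.
Since f is positive, the thin lens is converging.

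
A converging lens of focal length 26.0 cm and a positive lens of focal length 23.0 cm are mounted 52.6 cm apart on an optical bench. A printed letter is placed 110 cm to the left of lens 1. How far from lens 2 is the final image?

Lens 1: 1/d_i1 = 1/f₁ − 1/d_o1 = 1/(26.0) − 1/(110) = 0.02937, so d_i1 = 34.05 cm.
The intermediate image is 34.05 cm to the right of lens 1, which is 52.6 − (34.05) = 18.55 cm to the left of lens 2, so d_o2 = +18.55 cm.
Lens 2: 1/d_i2 = 1/f₂ − 1/d_o2 = 1/(23.0) − 1/(18.55) = -0.01043, so d_i2 = -95.9 cm.
The final image is virtual, 95.9 cm to the left of lens 2 (overall magnification ≈ -1.6).

95.9 cm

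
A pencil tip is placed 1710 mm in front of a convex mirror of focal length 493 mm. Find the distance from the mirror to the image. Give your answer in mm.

383 mm

For a convex mirror, f = -493 mm.
Mirror equation: 1/s_i = 1/f − 1/s_o = 1/(-493.0) − 1/(1710) = -0.002028 − 0.0005848 = -0.002613, so s_i = -383 mm.
The image is virtual, upright and reduced, behind the mirror.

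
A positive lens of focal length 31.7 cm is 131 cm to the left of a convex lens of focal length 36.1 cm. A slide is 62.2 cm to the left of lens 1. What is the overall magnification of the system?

m = +1.24

Lens 1: 1/d_i1 = 1/(31.7) − 1/(62.2) = 0.01547, so d_i1 = 64.65 cm; m₁ = −d_i1/d_o1 = -1.039.
d_o2 = 131 − (64.65) = 66.35 cm.
Lens 2: 1/d_i2 = 1/(36.1) − 1/(66.35) = 0.01263, so d_i2 = 79.18 cm; m₂ = −d_i2/d_o2 = -1.193.
m = m₁·m₂ = (-1.039)(-1.193) = +1.24.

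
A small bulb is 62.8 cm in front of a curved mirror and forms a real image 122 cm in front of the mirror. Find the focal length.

Real image ⇒ d_i = +122 cm.
1/f = 1/d_o + 1/d_i = 1/(62.8) + 1/(122) = 0.02412, so f = 41.5 cm.
Since f is positive, the curved mirror is concave.

f = 41.5 cm (concave)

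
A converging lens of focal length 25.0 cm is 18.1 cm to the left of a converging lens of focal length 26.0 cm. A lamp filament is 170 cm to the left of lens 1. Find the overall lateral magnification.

Lens 1: 1/d_i1 = 1/(25.0) − 1/(170) = 0.03412, so d_i1 = 29.31 cm; m₁ = −d_i1/d_o1 = -0.1724.
d_o2 = 18.1 − (29.31) = -11.21 cm (virtual object).
Lens 2: 1/d_i2 = 1/(26.0) − 1/(-11.21) = 0.1277, so d_i2 = 7.833 cm; m₂ = −d_i2/d_o2 = +0.6987.
m = m₁·m₂ = (-0.1724)(+0.6987) = -0.120.

m = -0.120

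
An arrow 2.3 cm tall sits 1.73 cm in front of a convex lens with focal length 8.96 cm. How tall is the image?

1/d_i = 1/f − 1/d_o = 1/(8.960) − 1/(1.73) = -0.4664, so d_i = -2.144 cm.
m = −d_i/d_o = +1.239.
|h_i| = |m|·h_o = 1.239 × 2.3 = 2.85 cm. The image is virtual, upright and enlarged, on the same side as the object.

2.85 cm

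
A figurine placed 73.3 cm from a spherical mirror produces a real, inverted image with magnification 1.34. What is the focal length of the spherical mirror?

m = −d_i/d_o ⇒ d_i = −m·d_o = −(-1.34)·(73.3) = 98.22 cm.
1/f = 1/d_o + 1/d_i = 1/(73.3) + 1/(98.22) = 0.02382, so f = 42.0 cm.
Since f is positive, the spherical mirror is concave.

f = 42.0 cm (concave)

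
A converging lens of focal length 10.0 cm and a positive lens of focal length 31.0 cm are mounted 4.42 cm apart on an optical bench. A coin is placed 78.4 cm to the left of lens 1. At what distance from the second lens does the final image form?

5.74 cm

Lens 1: 1/d_i1 = 1/f₁ − 1/d_o1 = 1/(10.0) − 1/(78.4) = 0.08724, so d_i1 = 11.46 cm.
The intermediate image is 11.46 cm to the right of lens 1, which lies 7.040 cm to the right of lens 2 — a virtual object — so d_o2 = −7.040 cm.
Lens 2: 1/d_i2 = 1/f₂ − 1/d_o2 = 1/(31.0) − 1/(-7.040) = 0.1743, so d_i2 = 5.74 cm.
The final image is real, 5.74 cm to the right of lens 2 (overall magnification ≈ -0.12).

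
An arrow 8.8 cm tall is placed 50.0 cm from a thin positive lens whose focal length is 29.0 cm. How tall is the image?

1/d_i = 1/f − 1/d_o = 1/(29.00) − 1/(50.0) = 0.01448, so d_i = 69.05 cm.
m = −d_i/d_o = -1.381.
|h_i| = |m|·h_o = 1.381 × 8.8 = 12.2 cm. The image is real, inverted and enlarged, on the far side of the lens.

12.2 cm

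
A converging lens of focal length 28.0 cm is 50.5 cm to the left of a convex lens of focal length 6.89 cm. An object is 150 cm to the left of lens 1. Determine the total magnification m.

m = +0.172

Lens 1: 1/d_i1 = 1/(28.0) − 1/(150) = 0.02905, so d_i1 = 34.43 cm; m₁ = −d_i1/d_o1 = -0.2295.
d_o2 = 50.5 − (34.43) = 16.07 cm.
Lens 2: 1/d_i2 = 1/(6.89) − 1/(16.07) = 0.08291, so d_i2 = 12.06 cm; m₂ = −d_i2/d_o2 = -0.7505.
m = m₁·m₂ = (-0.2295)(-0.7505) = +0.172.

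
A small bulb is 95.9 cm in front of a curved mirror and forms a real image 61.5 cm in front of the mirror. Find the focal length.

f = 37.5 cm (concave)

Real image ⇒ d_i = +61.5 cm.
1/f = 1/d_o + 1/d_i = 1/(95.9) + 1/(61.5) = 0.02669, so f = 37.5 cm.
Since f is positive, the curved mirror is concave.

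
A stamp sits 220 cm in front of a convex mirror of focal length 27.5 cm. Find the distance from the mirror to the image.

For a convex mirror, f = -27.5 cm.
Mirror equation: 1/d_i = 1/f − 1/d_o = 1/(-27.50) − 1/(220) = -0.03636 − 0.004545 = -0.04091, so d_i = -24.4 cm.
The image is virtual, upright and reduced, behind the mirror.

24.4 cm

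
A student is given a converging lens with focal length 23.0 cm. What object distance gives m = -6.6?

m = −d_i/d_o ⇒ d_i = −m·d_o.
1/f = 1/d_o + 1/d_i = 1/d_o − 1/(m·d_o) = (1 − 1/m)/d_o, so d_o = f(1 − 1/m) = (23.00)(1 − 1/(-6.6)) = 26.5 cm.

26.5 cm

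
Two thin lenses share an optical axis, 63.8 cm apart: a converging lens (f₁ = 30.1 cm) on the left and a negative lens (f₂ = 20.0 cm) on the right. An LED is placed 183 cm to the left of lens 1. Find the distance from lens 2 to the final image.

Lens 1: 1/d_i1 = 1/f₁ − 1/d_o1 = 1/(30.1) − 1/(183) = 0.02776, so d_i1 = 36.03 cm.
The intermediate image is 36.03 cm to the right of lens 1, which is 63.8 − (36.03) = 27.77 cm to the left of lens 2, so d_o2 = +27.77 cm.
Lens 2 is diverging, so f₂ = −20.0 cm.
Lens 2: 1/d_i2 = 1/f₂ − 1/d_o2 = 1/(-20.0) − 1/(27.77) = -0.08601, so d_i2 = -11.6 cm.
The final image is virtual, 11.6 cm to the left of lens 2 (overall magnification ≈ -0.082).

11.6 cm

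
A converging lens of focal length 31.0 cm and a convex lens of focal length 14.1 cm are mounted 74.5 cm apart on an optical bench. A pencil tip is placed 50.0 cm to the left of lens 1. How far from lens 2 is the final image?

Lens 1: 1/d_i1 = 1/f₁ − 1/d_o1 = 1/(31.0) − 1/(50.0) = 0.01226, so d_i1 = 81.58 cm.
The intermediate image is 81.58 cm to the right of lens 1, which lies 7.080 cm to the right of lens 2 — a virtual object — so d_o2 = −7.080 cm.
Lens 2: 1/d_i2 = 1/f₂ − 1/d_o2 = 1/(14.1) − 1/(-7.080) = 0.2122, so d_i2 = 4.71 cm.
The final image is real, 4.71 cm to the right of lens 2 (overall magnification ≈ -1.1).

4.71 cm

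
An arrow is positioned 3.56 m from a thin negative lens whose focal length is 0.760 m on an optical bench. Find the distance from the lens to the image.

0.626 m

For a negative lens, f = -0.760 m.
Thin-lens equation: 1/d_i = 1/f − 1/d_o = 1/(-0.7600) − 1/(3.56) = -1.316 − 0.2809 = -1.597, so d_i = -0.626 m.
The image is virtual, upright and reduced, on the same side as the object.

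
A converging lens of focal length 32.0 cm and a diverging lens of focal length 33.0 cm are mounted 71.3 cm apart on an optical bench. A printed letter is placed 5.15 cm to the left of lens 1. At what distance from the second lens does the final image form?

23.1 cm

Lens 1: 1/d_i1 = 1/f₁ − 1/d_o1 = 1/(32.0) − 1/(5.15) = -0.1629, so d_i1 = -6.138 cm.
The intermediate image is 6.138 cm to the left of lens 1 (virtual), which is 71.3 − (-6.138) = 77.44 cm to the left of lens 2, so d_o2 = +77.44 cm.
Lens 2 is diverging, so f₂ = −33.0 cm.
Lens 2: 1/d_i2 = 1/f₂ − 1/d_o2 = 1/(-33.0) − 1/(77.44) = -0.04322, so d_i2 = -23.1 cm.
The final image is virtual, 23.1 cm to the left of lens 2 (overall magnification ≈ 0.36).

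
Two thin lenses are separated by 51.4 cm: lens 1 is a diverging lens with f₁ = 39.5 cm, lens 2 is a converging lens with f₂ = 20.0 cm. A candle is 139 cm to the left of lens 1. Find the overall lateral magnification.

f₁ = −39.5 cm (diverging).
Lens 1: 1/d_i1 = 1/(-39.5) − 1/(139) = -0.03251, so d_i1 = -30.76 cm; m₁ = −d_i1/d_o1 = +0.2213.
d_o2 = 51.4 − (-30.76) = 82.16 cm.
Lens 2: 1/d_i2 = 1/(20.0) − 1/(82.16) = 0.03783, so d_i2 = 26.44 cm; m₂ = −d_i2/d_o2 = -0.3218.
m = m₁·m₂ = (+0.2213)(-0.3218) = -0.0712.

m = -0.0712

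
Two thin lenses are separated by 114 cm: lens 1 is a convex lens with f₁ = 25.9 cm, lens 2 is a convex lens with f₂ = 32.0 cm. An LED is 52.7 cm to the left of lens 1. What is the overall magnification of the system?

Lens 1: 1/d_i1 = 1/(25.9) − 1/(52.7) = 0.01963, so d_i1 = 50.93 cm; m₁ = −d_i1/d_o1 = -0.9664.
d_o2 = 114 − (50.93) = 63.07 cm.
Lens 2: 1/d_i2 = 1/(32.0) − 1/(63.07) = 0.01539, so d_i2 = 64.96 cm; m₂ = −d_i2/d_o2 = -1.030.
m = m₁·m₂ = (-0.9664)(-1.030) = +0.995.

m = +0.995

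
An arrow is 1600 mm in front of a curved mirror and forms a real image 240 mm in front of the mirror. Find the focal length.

Real image ⇒ d_i = +240 mm.
1/f = 1/d_o + 1/d_i = 1/(1600) + 1/(240) = 0.004792, so f = 209 mm.
Since f is positive, the curved mirror is concave.

f = 209 mm (concave)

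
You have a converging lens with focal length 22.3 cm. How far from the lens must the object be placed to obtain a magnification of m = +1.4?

6.37 cm

m = −d_i/d_o ⇒ d_i = −m·d_o.
1/f = 1/d_o + 1/d_i = 1/d_o − 1/(m·d_o) = (1 − 1/m)/d_o, so d_o = f(1 − 1/m) = (22.30)(1 − 1/(+1.4)) = 6.37 cm.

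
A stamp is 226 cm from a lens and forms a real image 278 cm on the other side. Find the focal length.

Real image ⇒ d_i = +278 cm.
1/f = 1/d_o + 1/d_i = 1/(226) + 1/(278) = 0.008022, so f = 125 cm.
Since f is positive, the lens is converging.

f = 125 cm (converging)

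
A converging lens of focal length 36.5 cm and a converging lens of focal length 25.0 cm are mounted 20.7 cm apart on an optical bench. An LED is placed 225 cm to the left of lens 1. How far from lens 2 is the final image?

Lens 1: 1/d_i1 = 1/f₁ − 1/d_o1 = 1/(36.5) − 1/(225) = 0.02295, so d_i1 = 43.57 cm.
The intermediate image is 43.57 cm to the right of lens 1, which lies 22.87 cm to the right of lens 2 — a virtual object — so d_o2 = −22.87 cm.
Lens 2: 1/d_i2 = 1/f₂ − 1/d_o2 = 1/(25.0) − 1/(-22.87) = 0.08373, so d_i2 = 11.9 cm.
The final image is real, 11.9 cm to the right of lens 2 (overall magnification ≈ -0.10).

11.9 cm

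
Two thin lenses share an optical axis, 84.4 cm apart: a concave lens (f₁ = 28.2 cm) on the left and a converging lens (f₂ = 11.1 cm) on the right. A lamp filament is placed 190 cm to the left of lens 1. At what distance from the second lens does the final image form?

Lens 1 is diverging, so f₁ = −28.2 cm.
Lens 1: 1/d_i1 = 1/f₁ − 1/d_o1 = 1/(-28.2) − 1/(190) = -0.04072, so d_i1 = -24.56 cm.
The intermediate image is 24.56 cm to the left of lens 1 (virtual), which is 84.4 − (-24.56) = 109.0 cm to the left of lens 2, so d_o2 = +109.0 cm.
Lens 2: 1/d_i2 = 1/f₂ − 1/d_o2 = 1/(11.1) − 1/(109.0) = 0.08092, so d_i2 = 12.4 cm.
The final image is real, 12.4 cm to the right of lens 2 (overall magnification ≈ -0.015).

12.4 cm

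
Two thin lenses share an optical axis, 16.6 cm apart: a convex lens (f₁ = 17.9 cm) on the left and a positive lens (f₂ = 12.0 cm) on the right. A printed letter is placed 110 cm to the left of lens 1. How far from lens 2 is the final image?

Lens 1: 1/d_i1 = 1/f₁ − 1/d_o1 = 1/(17.9) − 1/(110) = 0.04678, so d_i1 = 21.38 cm.
The intermediate image is 21.38 cm to the right of lens 1, which lies 4.780 cm to the right of lens 2 — a virtual object — so d_o2 = −4.780 cm.
Lens 2: 1/d_i2 = 1/f₂ − 1/d_o2 = 1/(12.0) − 1/(-4.780) = 0.2925, so d_i2 = 3.42 cm.
The final image is real, 3.42 cm to the right of lens 2 (overall magnification ≈ -0.14).

3.42 cm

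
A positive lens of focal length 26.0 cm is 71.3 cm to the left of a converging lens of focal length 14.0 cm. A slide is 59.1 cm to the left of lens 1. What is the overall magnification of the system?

Lens 1: 1/d_i1 = 1/(26.0) − 1/(59.1) = 0.02154, so d_i1 = 46.42 cm; m₁ = −d_i1/d_o1 = -0.7854.
d_o2 = 71.3 − (46.42) = 24.88 cm.
Lens 2: 1/d_i2 = 1/(14.0) − 1/(24.88) = 0.03124, so d_i2 = 32.01 cm; m₂ = −d_i2/d_o2 = -1.287.
m = m₁·m₂ = (-0.7854)(-1.287) = +1.01.

m = +1.01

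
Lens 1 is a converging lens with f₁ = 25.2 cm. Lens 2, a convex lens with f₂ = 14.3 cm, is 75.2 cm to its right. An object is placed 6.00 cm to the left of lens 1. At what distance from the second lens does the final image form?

17.3 cm

Lens 1: 1/d_i1 = 1/f₁ − 1/d_o1 = 1/(25.2) − 1/(6.00) = -0.1270, so d_i1 = -7.875 cm.
The intermediate image is 7.875 cm to the left of lens 1 (virtual), which is 75.2 − (-7.875) = 83.08 cm to the left of lens 2, so d_o2 = +83.08 cm.
Lens 2: 1/d_i2 = 1/f₂ − 1/d_o2 = 1/(14.3) − 1/(83.08) = 0.05789, so d_i2 = 17.3 cm.
The final image is real, 17.3 cm to the right of lens 2 (overall magnification ≈ -0.27).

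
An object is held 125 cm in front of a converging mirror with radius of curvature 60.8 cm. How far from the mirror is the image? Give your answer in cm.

f = R/2 = 60.8/2 = 30.40 cm.
Mirror equation: 1/v = 1/f − 1/u = 1/(30.40) − 1/(125) = 0.03289 − 0.008000 = 0.02489, so v = 40.2 cm.
The image is real, inverted and reduced, in front of the mirror.

40.2 cm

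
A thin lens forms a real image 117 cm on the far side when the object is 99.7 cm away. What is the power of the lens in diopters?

P = +1.86 D

d_i = +117 cm.
1/f = 1/d_o + 1/d_i = 1/(99.7) + 1/(117) = 0.01858 cm⁻¹.
f = 53.83 cm = 0.5383 m, so P = 1/f = +1.86 D.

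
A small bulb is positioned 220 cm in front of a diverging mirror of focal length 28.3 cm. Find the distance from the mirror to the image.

25.1 cm

For a diverging mirror, f = -28.3 cm.
Mirror equation: 1/v = 1/f − 1/u = 1/(-28.30) − 1/(220) = -0.03534 − 0.004545 = -0.03988, so v = -25.1 cm.
The image is virtual, upright and reduced, behind the mirror.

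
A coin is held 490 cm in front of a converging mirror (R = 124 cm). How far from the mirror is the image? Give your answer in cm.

f = R/2 = 124/2 = 62.00 cm.
Mirror equation: 1/q = 1/f − 1/p = 1/(62.00) − 1/(490) = 0.01613 − 0.002041 = 0.01409, so q = 71.0 cm.
The image is real, inverted and reduced, in front of the mirror.

71.0 cm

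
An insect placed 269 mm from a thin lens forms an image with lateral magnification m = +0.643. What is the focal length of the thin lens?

f = -485 mm (diverging)

m = −d_i/d_o ⇒ d_i = −m·d_o = −(+0.643)·(269) = -173.0 mm.
1/f = 1/d_o + 1/d_i = 1/(269) + 1/(-173.0) = -0.002063, so f = -485 mm.
Since f is negative, the thin lens is diverging.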